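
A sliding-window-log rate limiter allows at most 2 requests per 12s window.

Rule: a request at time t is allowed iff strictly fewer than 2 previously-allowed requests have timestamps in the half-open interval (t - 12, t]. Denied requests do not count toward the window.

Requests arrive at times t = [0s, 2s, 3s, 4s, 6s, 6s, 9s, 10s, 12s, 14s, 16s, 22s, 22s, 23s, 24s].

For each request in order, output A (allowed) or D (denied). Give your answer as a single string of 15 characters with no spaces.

Tracking allowed requests in the window:
  req#1 t=0s: ALLOW
  req#2 t=2s: ALLOW
  req#3 t=3s: DENY
  req#4 t=4s: DENY
  req#5 t=6s: DENY
  req#6 t=6s: DENY
  req#7 t=9s: DENY
  req#8 t=10s: DENY
  req#9 t=12s: ALLOW
  req#10 t=14s: ALLOW
  req#11 t=16s: DENY
  req#12 t=22s: DENY
  req#13 t=22s: DENY
  req#14 t=23s: DENY
  req#15 t=24s: ALLOW

Answer: AADDDDDDAADDDDA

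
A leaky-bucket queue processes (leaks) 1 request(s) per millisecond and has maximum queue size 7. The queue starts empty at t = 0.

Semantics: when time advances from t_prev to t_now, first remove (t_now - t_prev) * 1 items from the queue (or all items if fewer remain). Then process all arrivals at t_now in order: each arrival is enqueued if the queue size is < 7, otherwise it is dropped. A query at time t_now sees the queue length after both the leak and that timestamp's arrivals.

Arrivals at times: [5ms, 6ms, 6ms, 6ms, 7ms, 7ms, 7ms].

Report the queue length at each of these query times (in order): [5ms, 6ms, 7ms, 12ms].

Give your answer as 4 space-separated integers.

Answer: 1 3 5 0

Derivation:
Queue lengths at query times:
  query t=5ms: backlog = 1
  query t=6ms: backlog = 3
  query t=7ms: backlog = 5
  query t=12ms: backlog = 0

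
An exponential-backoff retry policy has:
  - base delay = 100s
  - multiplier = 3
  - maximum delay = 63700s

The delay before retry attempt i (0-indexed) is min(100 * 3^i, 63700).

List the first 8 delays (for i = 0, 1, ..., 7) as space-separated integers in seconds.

Answer: 100 300 900 2700 8100 24300 63700 63700

Derivation:
Computing each delay:
  i=0: min(100*3^0, 63700) = 100
  i=1: min(100*3^1, 63700) = 300
  i=2: min(100*3^2, 63700) = 900
  i=3: min(100*3^3, 63700) = 2700
  i=4: min(100*3^4, 63700) = 8100
  i=5: min(100*3^5, 63700) = 24300
  i=6: min(100*3^6, 63700) = 63700
  i=7: min(100*3^7, 63700) = 63700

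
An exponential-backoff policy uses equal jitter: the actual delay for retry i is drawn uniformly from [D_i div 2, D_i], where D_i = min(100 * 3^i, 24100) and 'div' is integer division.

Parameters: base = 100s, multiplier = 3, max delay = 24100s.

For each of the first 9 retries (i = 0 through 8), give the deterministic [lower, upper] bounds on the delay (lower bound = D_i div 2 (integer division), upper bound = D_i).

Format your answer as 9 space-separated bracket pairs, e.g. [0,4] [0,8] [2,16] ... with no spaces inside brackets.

Computing bounds per retry:
  i=0: D_i=min(100*3^0,24100)=100, bounds=[50,100]
  i=1: D_i=min(100*3^1,24100)=300, bounds=[150,300]
  i=2: D_i=min(100*3^2,24100)=900, bounds=[450,900]
  i=3: D_i=min(100*3^3,24100)=2700, bounds=[1350,2700]
  i=4: D_i=min(100*3^4,24100)=8100, bounds=[4050,8100]
  i=5: D_i=min(100*3^5,24100)=24100, bounds=[12050,24100]
  i=6: D_i=min(100*3^6,24100)=24100, bounds=[12050,24100]
  i=7: D_i=min(100*3^7,24100)=24100, bounds=[12050,24100]
  i=8: D_i=min(100*3^8,24100)=24100, bounds=[12050,24100]

Answer: [50,100] [150,300] [450,900] [1350,2700] [4050,8100] [12050,24100] [12050,24100] [12050,24100] [12050,24100]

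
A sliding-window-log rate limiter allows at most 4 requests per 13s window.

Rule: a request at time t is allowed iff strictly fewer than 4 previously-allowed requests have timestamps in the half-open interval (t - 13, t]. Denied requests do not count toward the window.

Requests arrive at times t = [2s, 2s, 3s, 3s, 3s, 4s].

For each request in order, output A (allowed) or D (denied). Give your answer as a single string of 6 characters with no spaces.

Answer: AAAADD

Derivation:
Tracking allowed requests in the window:
  req#1 t=2s: ALLOW
  req#2 t=2s: ALLOW
  req#3 t=3s: ALLOW
  req#4 t=3s: ALLOW
  req#5 t=3s: DENY
  req#6 t=4s: DENY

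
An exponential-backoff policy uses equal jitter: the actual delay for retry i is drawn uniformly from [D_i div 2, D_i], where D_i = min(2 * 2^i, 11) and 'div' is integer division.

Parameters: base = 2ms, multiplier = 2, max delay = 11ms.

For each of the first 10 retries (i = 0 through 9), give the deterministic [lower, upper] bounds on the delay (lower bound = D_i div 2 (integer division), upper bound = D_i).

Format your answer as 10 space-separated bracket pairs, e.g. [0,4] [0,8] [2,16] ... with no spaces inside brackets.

Answer: [1,2] [2,4] [4,8] [5,11] [5,11] [5,11] [5,11] [5,11] [5,11] [5,11]

Derivation:
Computing bounds per retry:
  i=0: D_i=min(2*2^0,11)=2, bounds=[1,2]
  i=1: D_i=min(2*2^1,11)=4, bounds=[2,4]
  i=2: D_i=min(2*2^2,11)=8, bounds=[4,8]
  i=3: D_i=min(2*2^3,11)=11, bounds=[5,11]
  i=4: D_i=min(2*2^4,11)=11, bounds=[5,11]
  i=5: D_i=min(2*2^5,11)=11, bounds=[5,11]
  i=6: D_i=min(2*2^6,11)=11, bounds=[5,11]
  i=7: D_i=min(2*2^7,11)=11, bounds=[5,11]
  i=8: D_i=min(2*2^8,11)=11, bounds=[5,11]
  i=9: D_i=min(2*2^9,11)=11, bounds=[5,11]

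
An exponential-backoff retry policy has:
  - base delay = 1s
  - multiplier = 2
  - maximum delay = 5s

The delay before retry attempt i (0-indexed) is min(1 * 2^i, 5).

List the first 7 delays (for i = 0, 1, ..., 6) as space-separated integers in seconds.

Answer: 1 2 4 5 5 5 5

Derivation:
Computing each delay:
  i=0: min(1*2^0, 5) = 1
  i=1: min(1*2^1, 5) = 2
  i=2: min(1*2^2, 5) = 4
  i=3: min(1*2^3, 5) = 5
  i=4: min(1*2^4, 5) = 5
  i=5: min(1*2^5, 5) = 5
  i=6: min(1*2^6, 5) = 5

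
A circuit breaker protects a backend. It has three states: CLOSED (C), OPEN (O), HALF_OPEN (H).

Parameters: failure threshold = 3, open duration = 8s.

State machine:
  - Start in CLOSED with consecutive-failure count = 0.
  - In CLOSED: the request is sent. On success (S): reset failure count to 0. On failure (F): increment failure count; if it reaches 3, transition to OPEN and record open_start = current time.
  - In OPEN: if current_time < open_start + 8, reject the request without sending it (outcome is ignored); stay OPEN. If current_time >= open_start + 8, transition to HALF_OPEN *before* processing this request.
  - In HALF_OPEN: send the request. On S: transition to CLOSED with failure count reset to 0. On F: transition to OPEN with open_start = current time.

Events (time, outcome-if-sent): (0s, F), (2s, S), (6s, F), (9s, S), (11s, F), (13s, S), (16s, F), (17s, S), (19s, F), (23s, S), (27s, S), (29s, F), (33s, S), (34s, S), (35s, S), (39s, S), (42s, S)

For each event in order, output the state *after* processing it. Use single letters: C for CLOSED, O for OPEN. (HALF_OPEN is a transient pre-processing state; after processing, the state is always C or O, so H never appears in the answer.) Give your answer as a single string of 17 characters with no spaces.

Answer: CCCCCCCCCCCCCCCCC

Derivation:
State after each event:
  event#1 t=0s outcome=F: state=CLOSED
  event#2 t=2s outcome=S: state=CLOSED
  event#3 t=6s outcome=F: state=CLOSED
  event#4 t=9s outcome=S: state=CLOSED
  event#5 t=11s outcome=F: state=CLOSED
  event#6 t=13s outcome=S: state=CLOSED
  event#7 t=16s outcome=F: state=CLOSED
  event#8 t=17s outcome=S: state=CLOSED
  event#9 t=19s outcome=F: state=CLOSED
  event#10 t=23s outcome=S: state=CLOSED
  event#11 t=27s outcome=S: state=CLOSED
  event#12 t=29s outcome=F: state=CLOSED
  event#13 t=33s outcome=S: state=CLOSED
  event#14 t=34s outcome=S: state=CLOSED
  event#15 t=35s outcome=S: state=CLOSED
  event#16 t=39s outcome=S: state=CLOSED
  event#17 t=42s outcome=S: state=CLOSED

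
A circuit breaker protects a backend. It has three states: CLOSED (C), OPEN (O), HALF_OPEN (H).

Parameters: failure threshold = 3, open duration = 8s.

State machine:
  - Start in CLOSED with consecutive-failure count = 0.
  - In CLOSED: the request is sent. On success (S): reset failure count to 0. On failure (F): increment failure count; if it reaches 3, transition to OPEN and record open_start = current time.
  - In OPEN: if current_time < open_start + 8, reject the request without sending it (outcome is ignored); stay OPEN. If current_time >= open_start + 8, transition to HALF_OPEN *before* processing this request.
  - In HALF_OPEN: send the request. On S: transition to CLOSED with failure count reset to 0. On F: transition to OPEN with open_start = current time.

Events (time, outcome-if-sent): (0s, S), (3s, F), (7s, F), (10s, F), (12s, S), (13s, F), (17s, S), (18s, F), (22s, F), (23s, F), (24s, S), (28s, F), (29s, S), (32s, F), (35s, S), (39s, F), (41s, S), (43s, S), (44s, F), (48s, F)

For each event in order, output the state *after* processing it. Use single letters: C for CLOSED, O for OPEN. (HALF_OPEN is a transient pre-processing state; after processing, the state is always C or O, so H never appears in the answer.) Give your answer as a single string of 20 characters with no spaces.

Answer: CCCOOOOOOOOOOOOOOOOO

Derivation:
State after each event:
  event#1 t=0s outcome=S: state=CLOSED
  event#2 t=3s outcome=F: state=CLOSED
  event#3 t=7s outcome=F: state=CLOSED
  event#4 t=10s outcome=F: state=OPEN
  event#5 t=12s outcome=S: state=OPEN
  event#6 t=13s outcome=F: state=OPEN
  event#7 t=17s outcome=S: state=OPEN
  event#8 t=18s outcome=F: state=OPEN
  event#9 t=22s outcome=F: state=OPEN
  event#10 t=23s outcome=F: state=OPEN
  event#11 t=24s outcome=S: state=OPEN
  event#12 t=28s outcome=F: state=OPEN
  event#13 t=29s outcome=S: state=OPEN
  event#14 t=32s outcome=F: state=OPEN
  event#15 t=35s outcome=S: state=OPEN
  event#16 t=39s outcome=F: state=OPEN
  event#17 t=41s outcome=S: state=OPEN
  event#18 t=43s outcome=S: state=OPEN
  event#19 t=44s outcome=F: state=OPEN
  event#20 t=48s outcome=F: state=OPEN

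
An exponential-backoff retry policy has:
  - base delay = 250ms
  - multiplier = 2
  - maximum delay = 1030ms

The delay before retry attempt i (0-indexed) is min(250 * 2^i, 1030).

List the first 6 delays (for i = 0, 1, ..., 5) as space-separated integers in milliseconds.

Answer: 250 500 1000 1030 1030 1030

Derivation:
Computing each delay:
  i=0: min(250*2^0, 1030) = 250
  i=1: min(250*2^1, 1030) = 500
  i=2: min(250*2^2, 1030) = 1000
  i=3: min(250*2^3, 1030) = 1030
  i=4: min(250*2^4, 1030) = 1030
  i=5: min(250*2^5, 1030) = 1030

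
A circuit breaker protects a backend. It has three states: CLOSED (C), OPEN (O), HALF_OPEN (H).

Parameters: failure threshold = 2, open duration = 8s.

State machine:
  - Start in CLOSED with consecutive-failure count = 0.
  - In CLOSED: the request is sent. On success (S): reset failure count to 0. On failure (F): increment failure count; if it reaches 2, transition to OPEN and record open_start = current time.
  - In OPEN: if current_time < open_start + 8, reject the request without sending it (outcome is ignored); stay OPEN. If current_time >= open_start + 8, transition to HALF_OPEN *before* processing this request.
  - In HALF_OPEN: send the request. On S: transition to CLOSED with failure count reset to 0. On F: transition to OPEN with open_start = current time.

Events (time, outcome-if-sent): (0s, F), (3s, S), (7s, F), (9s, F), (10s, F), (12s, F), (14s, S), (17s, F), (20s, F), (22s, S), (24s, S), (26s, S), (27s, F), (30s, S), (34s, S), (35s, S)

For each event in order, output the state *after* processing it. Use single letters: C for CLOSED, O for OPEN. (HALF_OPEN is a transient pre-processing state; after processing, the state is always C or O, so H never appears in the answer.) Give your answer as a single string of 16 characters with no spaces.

Answer: CCCOOOOOOOOCCCCC

Derivation:
State after each event:
  event#1 t=0s outcome=F: state=CLOSED
  event#2 t=3s outcome=S: state=CLOSED
  event#3 t=7s outcome=F: state=CLOSED
  event#4 t=9s outcome=F: state=OPEN
  event#5 t=10s outcome=F: state=OPEN
  event#6 t=12s outcome=F: state=OPEN
  event#7 t=14s outcome=S: state=OPEN
  event#8 t=17s outcome=F: state=OPEN
  event#9 t=20s outcome=F: state=OPEN
  event#10 t=22s outcome=S: state=OPEN
  event#11 t=24s outcome=S: state=OPEN
  event#12 t=26s outcome=S: state=CLOSED
  event#13 t=27s outcome=F: state=CLOSED
  event#14 t=30s outcome=S: state=CLOSED
  event#15 t=34s outcome=S: state=CLOSED
  event#16 t=35s outcome=S: state=CLOSED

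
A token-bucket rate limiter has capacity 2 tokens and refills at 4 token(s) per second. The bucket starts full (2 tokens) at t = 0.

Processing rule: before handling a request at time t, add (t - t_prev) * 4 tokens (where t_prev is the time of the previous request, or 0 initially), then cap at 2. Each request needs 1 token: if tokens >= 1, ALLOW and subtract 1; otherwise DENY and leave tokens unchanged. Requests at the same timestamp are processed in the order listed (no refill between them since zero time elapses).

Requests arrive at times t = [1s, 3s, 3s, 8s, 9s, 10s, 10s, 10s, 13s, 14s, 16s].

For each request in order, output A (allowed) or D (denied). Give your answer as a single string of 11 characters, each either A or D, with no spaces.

Answer: AAAAAAADAAA

Derivation:
Simulating step by step:
  req#1 t=1s: ALLOW
  req#2 t=3s: ALLOW
  req#3 t=3s: ALLOW
  req#4 t=8s: ALLOW
  req#5 t=9s: ALLOW
  req#6 t=10s: ALLOW
  req#7 t=10s: ALLOW
  req#8 t=10s: DENY
  req#9 t=13s: ALLOW
  req#10 t=14s: ALLOW
  req#11 t=16s: ALLOW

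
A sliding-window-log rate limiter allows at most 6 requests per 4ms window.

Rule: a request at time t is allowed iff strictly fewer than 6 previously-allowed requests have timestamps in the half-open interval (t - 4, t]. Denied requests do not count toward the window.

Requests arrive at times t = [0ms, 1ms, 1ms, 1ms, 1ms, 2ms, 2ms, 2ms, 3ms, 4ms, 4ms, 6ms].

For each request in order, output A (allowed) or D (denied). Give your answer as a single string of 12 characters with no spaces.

Tracking allowed requests in the window:
  req#1 t=0ms: ALLOW
  req#2 t=1ms: ALLOW
  req#3 t=1ms: ALLOW
  req#4 t=1ms: ALLOW
  req#5 t=1ms: ALLOW
  req#6 t=2ms: ALLOW
  req#7 t=2ms: DENY
  req#8 t=2ms: DENY
  req#9 t=3ms: DENY
  req#10 t=4ms: ALLOW
  req#11 t=4ms: DENY
  req#12 t=6ms: ALLOW

Answer: AAAAAADDDADA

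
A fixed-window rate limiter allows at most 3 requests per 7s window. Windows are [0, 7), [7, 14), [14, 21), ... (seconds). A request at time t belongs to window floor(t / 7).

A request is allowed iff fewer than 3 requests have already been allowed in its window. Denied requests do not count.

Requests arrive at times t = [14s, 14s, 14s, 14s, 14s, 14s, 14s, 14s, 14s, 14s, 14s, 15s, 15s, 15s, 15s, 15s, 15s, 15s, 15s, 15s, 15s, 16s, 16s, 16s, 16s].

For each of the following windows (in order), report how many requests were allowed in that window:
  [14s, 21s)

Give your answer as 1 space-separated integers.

Answer: 3

Derivation:
Processing requests:
  req#1 t=14s (window 2): ALLOW
  req#2 t=14s (window 2): ALLOW
  req#3 t=14s (window 2): ALLOW
  req#4 t=14s (window 2): DENY
  req#5 t=14s (window 2): DENY
  req#6 t=14s (window 2): DENY
  req#7 t=14s (window 2): DENY
  req#8 t=14s (window 2): DENY
  req#9 t=14s (window 2): DENY
  req#10 t=14s (window 2): DENY
  req#11 t=14s (window 2): DENY
  req#12 t=15s (window 2): DENY
  req#13 t=15s (window 2): DENY
  req#14 t=15s (window 2): DENY
  req#15 t=15s (window 2): DENY
  req#16 t=15s (window 2): DENY
  req#17 t=15s (window 2): DENY
  req#18 t=15s (window 2): DENY
  req#19 t=15s (window 2): DENY
  req#20 t=15s (window 2): DENY
  req#21 t=15s (window 2): DENY
  req#22 t=16s (window 2): DENY
  req#23 t=16s (window 2): DENY
  req#24 t=16s (window 2): DENY
  req#25 t=16s (window 2): DENY

Allowed counts by window: 3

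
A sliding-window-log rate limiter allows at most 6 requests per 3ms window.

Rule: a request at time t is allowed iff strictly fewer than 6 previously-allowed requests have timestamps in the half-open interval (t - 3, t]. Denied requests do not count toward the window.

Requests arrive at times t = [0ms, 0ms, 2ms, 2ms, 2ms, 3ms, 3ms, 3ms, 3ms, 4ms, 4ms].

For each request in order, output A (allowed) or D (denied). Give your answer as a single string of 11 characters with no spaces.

Answer: AAAAAAAADDD

Derivation:
Tracking allowed requests in the window:
  req#1 t=0ms: ALLOW
  req#2 t=0ms: ALLOW
  req#3 t=2ms: ALLOW
  req#4 t=2ms: ALLOW
  req#5 t=2ms: ALLOW
  req#6 t=3ms: ALLOW
  req#7 t=3ms: ALLOW
  req#8 t=3ms: ALLOW
  req#9 t=3ms: DENY
  req#10 t=4ms: DENY
  req#11 t=4ms: DENY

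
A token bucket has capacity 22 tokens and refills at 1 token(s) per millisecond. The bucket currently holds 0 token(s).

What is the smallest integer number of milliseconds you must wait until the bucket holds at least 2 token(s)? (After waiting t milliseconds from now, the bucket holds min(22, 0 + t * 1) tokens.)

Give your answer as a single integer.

Need 0 + t * 1 >= 2, so t >= 2/1.
Smallest integer t = ceil(2/1) = 2.

Answer: 2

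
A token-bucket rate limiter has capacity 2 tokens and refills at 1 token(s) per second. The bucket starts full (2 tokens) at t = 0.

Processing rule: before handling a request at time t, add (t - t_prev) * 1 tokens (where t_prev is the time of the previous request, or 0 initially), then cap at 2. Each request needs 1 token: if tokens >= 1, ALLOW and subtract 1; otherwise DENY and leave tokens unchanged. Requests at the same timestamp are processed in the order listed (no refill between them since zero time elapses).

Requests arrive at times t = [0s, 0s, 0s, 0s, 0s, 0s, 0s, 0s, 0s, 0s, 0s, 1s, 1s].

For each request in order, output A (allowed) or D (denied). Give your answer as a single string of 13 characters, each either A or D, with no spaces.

Answer: AADDDDDDDDDAD

Derivation:
Simulating step by step:
  req#1 t=0s: ALLOW
  req#2 t=0s: ALLOW
  req#3 t=0s: DENY
  req#4 t=0s: DENY
  req#5 t=0s: DENY
  req#6 t=0s: DENY
  req#7 t=0s: DENY
  req#8 t=0s: DENY
  req#9 t=0s: DENY
  req#10 t=0s: DENY
  req#11 t=0s: DENY
  req#12 t=1s: ALLOW
  req#13 t=1s: DENY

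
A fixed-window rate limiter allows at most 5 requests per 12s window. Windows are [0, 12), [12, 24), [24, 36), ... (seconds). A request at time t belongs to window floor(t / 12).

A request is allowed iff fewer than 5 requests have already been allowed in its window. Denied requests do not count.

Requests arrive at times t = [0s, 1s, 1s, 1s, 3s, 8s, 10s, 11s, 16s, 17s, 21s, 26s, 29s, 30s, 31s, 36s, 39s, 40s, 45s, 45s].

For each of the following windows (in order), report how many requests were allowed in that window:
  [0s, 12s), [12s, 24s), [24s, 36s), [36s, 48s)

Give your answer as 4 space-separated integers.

Processing requests:
  req#1 t=0s (window 0): ALLOW
  req#2 t=1s (window 0): ALLOW
  req#3 t=1s (window 0): ALLOW
  req#4 t=1s (window 0): ALLOW
  req#5 t=3s (window 0): ALLOW
  req#6 t=8s (window 0): DENY
  req#7 t=10s (window 0): DENY
  req#8 t=11s (window 0): DENY
  req#9 t=16s (window 1): ALLOW
  req#10 t=17s (window 1): ALLOW
  req#11 t=21s (window 1): ALLOW
  req#12 t=26s (window 2): ALLOW
  req#13 t=29s (window 2): ALLOW
  req#14 t=30s (window 2): ALLOW
  req#15 t=31s (window 2): ALLOW
  req#16 t=36s (window 3): ALLOW
  req#17 t=39s (window 3): ALLOW
  req#18 t=40s (window 3): ALLOW
  req#19 t=45s (window 3): ALLOW
  req#20 t=45s (window 3): ALLOW

Allowed counts by window: 5 3 4 5

Answer: 5 3 4 5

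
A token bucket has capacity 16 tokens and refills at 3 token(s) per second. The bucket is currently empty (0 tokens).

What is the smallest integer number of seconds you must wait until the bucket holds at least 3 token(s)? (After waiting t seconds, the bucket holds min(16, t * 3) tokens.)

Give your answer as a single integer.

Answer: 1

Derivation:
Need t * 3 >= 3, so t >= 3/3.
Smallest integer t = ceil(3/3) = 1.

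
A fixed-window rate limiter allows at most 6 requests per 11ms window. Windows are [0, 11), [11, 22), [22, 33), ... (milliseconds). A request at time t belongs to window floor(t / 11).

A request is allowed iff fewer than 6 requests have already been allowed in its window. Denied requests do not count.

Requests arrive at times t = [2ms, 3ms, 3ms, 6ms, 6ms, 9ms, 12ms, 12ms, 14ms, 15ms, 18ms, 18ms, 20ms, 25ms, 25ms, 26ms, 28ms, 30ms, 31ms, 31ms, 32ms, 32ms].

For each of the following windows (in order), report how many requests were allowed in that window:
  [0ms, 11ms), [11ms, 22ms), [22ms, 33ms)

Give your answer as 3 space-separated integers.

Answer: 6 6 6

Derivation:
Processing requests:
  req#1 t=2ms (window 0): ALLOW
  req#2 t=3ms (window 0): ALLOW
  req#3 t=3ms (window 0): ALLOW
  req#4 t=6ms (window 0): ALLOW
  req#5 t=6ms (window 0): ALLOW
  req#6 t=9ms (window 0): ALLOW
  req#7 t=12ms (window 1): ALLOW
  req#8 t=12ms (window 1): ALLOW
  req#9 t=14ms (window 1): ALLOW
  req#10 t=15ms (window 1): ALLOW
  req#11 t=18ms (window 1): ALLOW
  req#12 t=18ms (window 1): ALLOW
  req#13 t=20ms (window 1): DENY
  req#14 t=25ms (window 2): ALLOW
  req#15 t=25ms (window 2): ALLOW
  req#16 t=26ms (window 2): ALLOW
  req#17 t=28ms (window 2): ALLOW
  req#18 t=30ms (window 2): ALLOW
  req#19 t=31ms (window 2): ALLOW
  req#20 t=31ms (window 2): DENY
  req#21 t=32ms (window 2): DENY
  req#22 t=32ms (window 2): DENY

Allowed counts by window: 6 6 6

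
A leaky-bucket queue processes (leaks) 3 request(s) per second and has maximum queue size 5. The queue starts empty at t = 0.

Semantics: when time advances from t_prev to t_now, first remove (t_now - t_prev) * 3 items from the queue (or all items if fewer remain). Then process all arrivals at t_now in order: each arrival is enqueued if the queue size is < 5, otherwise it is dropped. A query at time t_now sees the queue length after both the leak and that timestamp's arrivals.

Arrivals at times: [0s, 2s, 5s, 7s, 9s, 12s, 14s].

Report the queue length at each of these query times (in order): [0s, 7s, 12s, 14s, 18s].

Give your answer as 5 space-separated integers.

Queue lengths at query times:
  query t=0s: backlog = 1
  query t=7s: backlog = 1
  query t=12s: backlog = 1
  query t=14s: backlog = 1
  query t=18s: backlog = 0

Answer: 1 1 1 1 0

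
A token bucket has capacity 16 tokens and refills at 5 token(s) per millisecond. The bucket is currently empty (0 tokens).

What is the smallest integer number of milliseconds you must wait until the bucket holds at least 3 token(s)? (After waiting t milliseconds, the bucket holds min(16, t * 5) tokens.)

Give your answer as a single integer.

Answer: 1

Derivation:
Need t * 5 >= 3, so t >= 3/5.
Smallest integer t = ceil(3/5) = 1.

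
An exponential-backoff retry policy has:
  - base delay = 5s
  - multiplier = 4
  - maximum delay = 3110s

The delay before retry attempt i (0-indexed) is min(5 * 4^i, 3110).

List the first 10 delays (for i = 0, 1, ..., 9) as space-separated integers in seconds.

Computing each delay:
  i=0: min(5*4^0, 3110) = 5
  i=1: min(5*4^1, 3110) = 20
  i=2: min(5*4^2, 3110) = 80
  i=3: min(5*4^3, 3110) = 320
  i=4: min(5*4^4, 3110) = 1280
  i=5: min(5*4^5, 3110) = 3110
  i=6: min(5*4^6, 3110) = 3110
  i=7: min(5*4^7, 3110) = 3110
  i=8: min(5*4^8, 3110) = 3110
  i=9: min(5*4^9, 3110) = 3110

Answer: 5 20 80 320 1280 3110 3110 3110 3110 3110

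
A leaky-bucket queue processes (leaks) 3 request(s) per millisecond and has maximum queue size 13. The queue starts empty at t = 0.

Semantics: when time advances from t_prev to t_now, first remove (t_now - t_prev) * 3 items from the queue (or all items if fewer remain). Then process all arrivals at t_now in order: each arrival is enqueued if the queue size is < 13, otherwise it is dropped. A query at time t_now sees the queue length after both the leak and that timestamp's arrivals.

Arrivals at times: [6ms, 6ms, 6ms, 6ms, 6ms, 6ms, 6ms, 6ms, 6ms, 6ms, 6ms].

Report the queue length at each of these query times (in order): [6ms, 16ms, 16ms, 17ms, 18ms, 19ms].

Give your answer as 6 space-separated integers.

Answer: 11 0 0 0 0 0

Derivation:
Queue lengths at query times:
  query t=6ms: backlog = 11
  query t=16ms: backlog = 0
  query t=16ms: backlog = 0
  query t=17ms: backlog = 0
  query t=18ms: backlog = 0
  query t=19ms: backlog = 0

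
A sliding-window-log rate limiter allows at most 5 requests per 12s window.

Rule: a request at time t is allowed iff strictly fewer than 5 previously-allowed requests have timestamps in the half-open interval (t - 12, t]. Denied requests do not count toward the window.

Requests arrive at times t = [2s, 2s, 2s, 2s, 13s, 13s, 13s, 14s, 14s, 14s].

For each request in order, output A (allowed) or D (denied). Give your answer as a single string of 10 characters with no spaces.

Answer: AAAAADDAAA

Derivation:
Tracking allowed requests in the window:
  req#1 t=2s: ALLOW
  req#2 t=2s: ALLOW
  req#3 t=2s: ALLOW
  req#4 t=2s: ALLOW
  req#5 t=13s: ALLOW
  req#6 t=13s: DENY
  req#7 t=13s: DENY
  req#8 t=14s: ALLOW
  req#9 t=14s: ALLOW
  req#10 t=14s: ALLOW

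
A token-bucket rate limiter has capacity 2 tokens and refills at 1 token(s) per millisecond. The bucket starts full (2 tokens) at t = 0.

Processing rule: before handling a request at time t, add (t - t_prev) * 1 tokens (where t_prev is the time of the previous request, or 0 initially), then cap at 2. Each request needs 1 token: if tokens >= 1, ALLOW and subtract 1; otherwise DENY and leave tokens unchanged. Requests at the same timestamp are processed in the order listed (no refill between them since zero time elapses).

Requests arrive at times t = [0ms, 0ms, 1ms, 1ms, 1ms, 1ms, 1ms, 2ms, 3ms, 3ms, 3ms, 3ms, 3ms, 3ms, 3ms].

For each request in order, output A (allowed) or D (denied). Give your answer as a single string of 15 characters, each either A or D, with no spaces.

Answer: AAADDDDAADDDDDD

Derivation:
Simulating step by step:
  req#1 t=0ms: ALLOW
  req#2 t=0ms: ALLOW
  req#3 t=1ms: ALLOW
  req#4 t=1ms: DENY
  req#5 t=1ms: DENY
  req#6 t=1ms: DENY
  req#7 t=1ms: DENY
  req#8 t=2ms: ALLOW
  req#9 t=3ms: ALLOW
  req#10 t=3ms: DENY
  req#11 t=3ms: DENY
  req#12 t=3ms: DENY
  req#13 t=3ms: DENY
  req#14 t=3ms: DENY
  req#15 t=3ms: DENY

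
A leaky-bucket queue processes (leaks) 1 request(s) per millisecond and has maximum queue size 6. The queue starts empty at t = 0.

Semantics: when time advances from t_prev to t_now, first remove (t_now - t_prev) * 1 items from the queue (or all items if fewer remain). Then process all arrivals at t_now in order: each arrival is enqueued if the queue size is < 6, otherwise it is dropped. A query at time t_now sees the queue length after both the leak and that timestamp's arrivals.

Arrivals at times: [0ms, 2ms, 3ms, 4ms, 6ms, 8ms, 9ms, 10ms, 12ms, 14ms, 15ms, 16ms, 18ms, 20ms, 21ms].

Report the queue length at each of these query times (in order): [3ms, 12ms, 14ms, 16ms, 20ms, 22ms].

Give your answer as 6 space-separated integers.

Answer: 1 1 1 1 1 0

Derivation:
Queue lengths at query times:
  query t=3ms: backlog = 1
  query t=12ms: backlog = 1
  query t=14ms: backlog = 1
  query t=16ms: backlog = 1
  query t=20ms: backlog = 1
  query t=22ms: backlog = 0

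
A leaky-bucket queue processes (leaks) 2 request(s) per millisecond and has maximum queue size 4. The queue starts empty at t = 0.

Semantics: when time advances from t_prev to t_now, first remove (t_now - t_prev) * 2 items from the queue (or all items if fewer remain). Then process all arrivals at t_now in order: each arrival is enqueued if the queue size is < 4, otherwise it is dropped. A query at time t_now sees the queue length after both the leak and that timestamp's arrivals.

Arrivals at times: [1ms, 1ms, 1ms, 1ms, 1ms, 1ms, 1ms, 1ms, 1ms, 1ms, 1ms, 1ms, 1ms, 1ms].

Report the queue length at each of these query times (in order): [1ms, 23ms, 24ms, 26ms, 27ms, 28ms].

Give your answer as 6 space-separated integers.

Answer: 4 0 0 0 0 0

Derivation:
Queue lengths at query times:
  query t=1ms: backlog = 4
  query t=23ms: backlog = 0
  query t=24ms: backlog = 0
  query t=26ms: backlog = 0
  query t=27ms: backlog = 0
  query t=28ms: backlog = 0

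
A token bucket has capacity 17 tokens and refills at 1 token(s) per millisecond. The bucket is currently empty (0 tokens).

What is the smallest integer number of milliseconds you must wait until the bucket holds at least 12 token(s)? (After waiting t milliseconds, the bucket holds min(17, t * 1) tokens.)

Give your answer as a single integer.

Answer: 12

Derivation:
Need t * 1 >= 12, so t >= 12/1.
Smallest integer t = ceil(12/1) = 12.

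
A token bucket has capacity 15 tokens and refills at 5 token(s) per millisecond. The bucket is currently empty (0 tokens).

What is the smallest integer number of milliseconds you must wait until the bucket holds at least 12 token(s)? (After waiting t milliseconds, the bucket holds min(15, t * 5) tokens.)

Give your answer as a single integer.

Answer: 3

Derivation:
Need t * 5 >= 12, so t >= 12/5.
Smallest integer t = ceil(12/5) = 3.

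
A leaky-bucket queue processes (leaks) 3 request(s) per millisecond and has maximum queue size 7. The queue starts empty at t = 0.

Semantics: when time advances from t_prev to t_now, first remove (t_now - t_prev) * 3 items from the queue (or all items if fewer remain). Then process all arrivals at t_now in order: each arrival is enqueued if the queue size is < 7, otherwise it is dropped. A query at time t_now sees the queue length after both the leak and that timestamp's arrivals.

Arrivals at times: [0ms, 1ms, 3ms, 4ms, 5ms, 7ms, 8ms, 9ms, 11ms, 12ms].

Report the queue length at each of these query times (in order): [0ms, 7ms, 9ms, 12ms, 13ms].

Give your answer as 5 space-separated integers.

Answer: 1 1 1 1 0

Derivation:
Queue lengths at query times:
  query t=0ms: backlog = 1
  query t=7ms: backlog = 1
  query t=9ms: backlog = 1
  query t=12ms: backlog = 1
  query t=13ms: backlog = 0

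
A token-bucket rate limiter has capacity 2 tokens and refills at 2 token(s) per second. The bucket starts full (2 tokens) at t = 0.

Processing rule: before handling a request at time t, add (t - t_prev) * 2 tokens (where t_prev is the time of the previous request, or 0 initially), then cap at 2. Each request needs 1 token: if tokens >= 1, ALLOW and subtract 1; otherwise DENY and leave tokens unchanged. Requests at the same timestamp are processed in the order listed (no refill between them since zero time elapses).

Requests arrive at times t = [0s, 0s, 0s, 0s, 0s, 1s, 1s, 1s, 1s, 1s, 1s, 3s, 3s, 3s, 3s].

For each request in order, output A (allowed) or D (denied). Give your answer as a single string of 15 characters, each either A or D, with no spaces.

Answer: AADDDAADDDDAADD

Derivation:
Simulating step by step:
  req#1 t=0s: ALLOW
  req#2 t=0s: ALLOW
  req#3 t=0s: DENY
  req#4 t=0s: DENY
  req#5 t=0s: DENY
  req#6 t=1s: ALLOW
  req#7 t=1s: ALLOW
  req#8 t=1s: DENY
  req#9 t=1s: DENY
  req#10 t=1s: DENY
  req#11 t=1s: DENY
  req#12 t=3s: ALLOW
  req#13 t=3s: ALLOW
  req#14 t=3s: DENY
  req#15 t=3s: DENY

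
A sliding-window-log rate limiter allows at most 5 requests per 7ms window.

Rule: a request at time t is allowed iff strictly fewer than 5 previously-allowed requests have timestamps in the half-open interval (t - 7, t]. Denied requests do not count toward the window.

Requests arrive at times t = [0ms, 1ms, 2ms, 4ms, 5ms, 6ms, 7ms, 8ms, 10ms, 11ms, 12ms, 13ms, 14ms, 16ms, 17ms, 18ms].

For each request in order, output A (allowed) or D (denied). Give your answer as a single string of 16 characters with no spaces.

Tracking allowed requests in the window:
  req#1 t=0ms: ALLOW
  req#2 t=1ms: ALLOW
  req#3 t=2ms: ALLOW
  req#4 t=4ms: ALLOW
  req#5 t=5ms: ALLOW
  req#6 t=6ms: DENY
  req#7 t=7ms: ALLOW
  req#8 t=8ms: ALLOW
  req#9 t=10ms: ALLOW
  req#10 t=11ms: ALLOW
  req#11 t=12ms: ALLOW
  req#12 t=13ms: DENY
  req#13 t=14ms: ALLOW
  req#14 t=16ms: ALLOW
  req#15 t=17ms: ALLOW
  req#16 t=18ms: ALLOW

Answer: AAAAADAAAAADAAAA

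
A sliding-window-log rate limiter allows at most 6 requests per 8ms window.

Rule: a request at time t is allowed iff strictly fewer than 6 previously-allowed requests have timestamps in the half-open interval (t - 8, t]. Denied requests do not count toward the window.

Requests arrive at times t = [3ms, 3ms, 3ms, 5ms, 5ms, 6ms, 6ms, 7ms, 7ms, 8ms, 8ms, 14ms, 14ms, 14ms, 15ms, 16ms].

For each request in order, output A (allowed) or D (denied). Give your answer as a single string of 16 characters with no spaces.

Tracking allowed requests in the window:
  req#1 t=3ms: ALLOW
  req#2 t=3ms: ALLOW
  req#3 t=3ms: ALLOW
  req#4 t=5ms: ALLOW
  req#5 t=5ms: ALLOW
  req#6 t=6ms: ALLOW
  req#7 t=6ms: DENY
  req#8 t=7ms: DENY
  req#9 t=7ms: DENY
  req#10 t=8ms: DENY
  req#11 t=8ms: DENY
  req#12 t=14ms: ALLOW
  req#13 t=14ms: ALLOW
  req#14 t=14ms: ALLOW
  req#15 t=15ms: ALLOW
  req#16 t=16ms: ALLOW

Answer: AAAAAADDDDDAAAAA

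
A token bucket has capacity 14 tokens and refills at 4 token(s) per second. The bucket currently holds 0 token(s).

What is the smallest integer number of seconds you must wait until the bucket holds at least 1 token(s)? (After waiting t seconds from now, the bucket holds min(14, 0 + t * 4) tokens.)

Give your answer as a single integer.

Need 0 + t * 4 >= 1, so t >= 1/4.
Smallest integer t = ceil(1/4) = 1.

Answer: 1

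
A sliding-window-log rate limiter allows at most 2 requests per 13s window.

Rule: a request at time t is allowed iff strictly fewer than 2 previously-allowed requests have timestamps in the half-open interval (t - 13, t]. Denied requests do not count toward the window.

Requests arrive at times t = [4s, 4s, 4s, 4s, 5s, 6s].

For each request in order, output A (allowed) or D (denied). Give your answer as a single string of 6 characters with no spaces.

Tracking allowed requests in the window:
  req#1 t=4s: ALLOW
  req#2 t=4s: ALLOW
  req#3 t=4s: DENY
  req#4 t=4s: DENY
  req#5 t=5s: DENY
  req#6 t=6s: DENY

Answer: AADDDD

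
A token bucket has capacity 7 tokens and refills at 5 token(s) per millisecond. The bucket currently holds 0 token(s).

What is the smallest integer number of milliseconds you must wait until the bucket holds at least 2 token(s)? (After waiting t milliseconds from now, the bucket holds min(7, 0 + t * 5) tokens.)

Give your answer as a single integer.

Need 0 + t * 5 >= 2, so t >= 2/5.
Smallest integer t = ceil(2/5) = 1.

Answer: 1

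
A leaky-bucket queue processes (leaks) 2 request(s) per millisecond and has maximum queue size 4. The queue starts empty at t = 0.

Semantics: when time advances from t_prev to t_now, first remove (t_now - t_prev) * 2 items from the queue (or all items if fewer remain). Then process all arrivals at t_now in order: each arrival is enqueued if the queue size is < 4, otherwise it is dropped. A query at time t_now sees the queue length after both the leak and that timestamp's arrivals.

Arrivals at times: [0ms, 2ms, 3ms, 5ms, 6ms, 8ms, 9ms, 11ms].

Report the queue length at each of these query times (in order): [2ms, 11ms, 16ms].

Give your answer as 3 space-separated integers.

Queue lengths at query times:
  query t=2ms: backlog = 1
  query t=11ms: backlog = 1
  query t=16ms: backlog = 0

Answer: 1 1 0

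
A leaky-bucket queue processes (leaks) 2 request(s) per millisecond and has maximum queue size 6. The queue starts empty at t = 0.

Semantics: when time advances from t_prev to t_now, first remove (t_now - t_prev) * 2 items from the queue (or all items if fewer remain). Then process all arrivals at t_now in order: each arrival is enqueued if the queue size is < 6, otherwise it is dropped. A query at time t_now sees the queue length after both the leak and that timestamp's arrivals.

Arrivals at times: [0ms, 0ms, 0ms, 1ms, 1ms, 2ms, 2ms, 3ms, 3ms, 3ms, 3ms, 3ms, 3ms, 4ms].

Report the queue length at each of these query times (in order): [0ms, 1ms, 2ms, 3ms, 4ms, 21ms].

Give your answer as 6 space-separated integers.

Queue lengths at query times:
  query t=0ms: backlog = 3
  query t=1ms: backlog = 3
  query t=2ms: backlog = 3
  query t=3ms: backlog = 6
  query t=4ms: backlog = 5
  query t=21ms: backlog = 0

Answer: 3 3 3 6 5 0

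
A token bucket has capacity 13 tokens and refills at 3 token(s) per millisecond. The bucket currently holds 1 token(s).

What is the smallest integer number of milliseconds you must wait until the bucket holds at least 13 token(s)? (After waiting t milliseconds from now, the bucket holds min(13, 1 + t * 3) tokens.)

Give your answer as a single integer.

Answer: 4

Derivation:
Need 1 + t * 3 >= 13, so t >= 12/3.
Smallest integer t = ceil(12/3) = 4.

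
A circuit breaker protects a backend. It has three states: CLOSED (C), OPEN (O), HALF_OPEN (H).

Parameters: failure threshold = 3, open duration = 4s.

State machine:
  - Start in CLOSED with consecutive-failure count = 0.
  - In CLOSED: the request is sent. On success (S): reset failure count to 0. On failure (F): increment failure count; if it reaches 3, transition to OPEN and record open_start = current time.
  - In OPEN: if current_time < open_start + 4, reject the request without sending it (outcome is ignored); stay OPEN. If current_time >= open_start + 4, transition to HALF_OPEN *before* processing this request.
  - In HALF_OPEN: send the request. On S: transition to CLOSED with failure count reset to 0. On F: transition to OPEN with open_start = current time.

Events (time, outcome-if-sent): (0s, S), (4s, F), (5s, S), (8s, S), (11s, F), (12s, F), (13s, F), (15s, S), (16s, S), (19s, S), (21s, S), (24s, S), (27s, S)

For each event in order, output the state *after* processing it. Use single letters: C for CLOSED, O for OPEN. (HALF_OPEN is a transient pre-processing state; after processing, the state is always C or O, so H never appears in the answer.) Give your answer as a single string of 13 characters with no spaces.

State after each event:
  event#1 t=0s outcome=S: state=CLOSED
  event#2 t=4s outcome=F: state=CLOSED
  event#3 t=5s outcome=S: state=CLOSED
  event#4 t=8s outcome=S: state=CLOSED
  event#5 t=11s outcome=F: state=CLOSED
  event#6 t=12s outcome=F: state=CLOSED
  event#7 t=13s outcome=F: state=OPEN
  event#8 t=15s outcome=S: state=OPEN
  event#9 t=16s outcome=S: state=OPEN
  event#10 t=19s outcome=S: state=CLOSED
  event#11 t=21s outcome=S: state=CLOSED
  event#12 t=24s outcome=S: state=CLOSED
  event#13 t=27s outcome=S: state=CLOSED

Answer: CCCCCCOOOCCCC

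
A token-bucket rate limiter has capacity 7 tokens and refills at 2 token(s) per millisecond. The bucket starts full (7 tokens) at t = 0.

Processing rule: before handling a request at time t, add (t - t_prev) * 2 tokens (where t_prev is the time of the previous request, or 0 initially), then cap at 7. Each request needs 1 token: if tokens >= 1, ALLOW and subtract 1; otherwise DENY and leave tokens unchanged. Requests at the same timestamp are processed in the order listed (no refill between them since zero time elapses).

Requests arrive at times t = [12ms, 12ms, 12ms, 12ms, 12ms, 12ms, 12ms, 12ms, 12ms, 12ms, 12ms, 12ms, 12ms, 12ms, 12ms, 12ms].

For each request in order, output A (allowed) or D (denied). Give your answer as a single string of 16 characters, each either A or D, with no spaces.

Simulating step by step:
  req#1 t=12ms: ALLOW
  req#2 t=12ms: ALLOW
  req#3 t=12ms: ALLOW
  req#4 t=12ms: ALLOW
  req#5 t=12ms: ALLOW
  req#6 t=12ms: ALLOW
  req#7 t=12ms: ALLOW
  req#8 t=12ms: DENY
  req#9 t=12ms: DENY
  req#10 t=12ms: DENY
  req#11 t=12ms: DENY
  req#12 t=12ms: DENY
  req#13 t=12ms: DENY
  req#14 t=12ms: DENY
  req#15 t=12ms: DENY
  req#16 t=12ms: DENY

Answer: AAAAAAADDDDDDDDD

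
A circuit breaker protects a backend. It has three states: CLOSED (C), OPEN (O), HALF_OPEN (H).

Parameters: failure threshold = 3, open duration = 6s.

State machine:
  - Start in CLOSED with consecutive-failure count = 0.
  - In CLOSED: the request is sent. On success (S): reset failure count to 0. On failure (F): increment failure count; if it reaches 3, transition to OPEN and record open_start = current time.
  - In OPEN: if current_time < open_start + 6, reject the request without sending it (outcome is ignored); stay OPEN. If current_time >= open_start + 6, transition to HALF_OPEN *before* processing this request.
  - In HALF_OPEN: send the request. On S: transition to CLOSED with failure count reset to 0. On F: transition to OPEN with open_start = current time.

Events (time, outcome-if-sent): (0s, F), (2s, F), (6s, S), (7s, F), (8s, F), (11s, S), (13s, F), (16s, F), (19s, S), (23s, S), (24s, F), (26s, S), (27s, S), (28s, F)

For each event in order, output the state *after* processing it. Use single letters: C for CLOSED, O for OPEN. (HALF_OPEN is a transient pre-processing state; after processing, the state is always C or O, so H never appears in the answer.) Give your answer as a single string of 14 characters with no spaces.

State after each event:
  event#1 t=0s outcome=F: state=CLOSED
  event#2 t=2s outcome=F: state=CLOSED
  event#3 t=6s outcome=S: state=CLOSED
  event#4 t=7s outcome=F: state=CLOSED
  event#5 t=8s outcome=F: state=CLOSED
  event#6 t=11s outcome=S: state=CLOSED
  event#7 t=13s outcome=F: state=CLOSED
  event#8 t=16s outcome=F: state=CLOSED
  event#9 t=19s outcome=S: state=CLOSED
  event#10 t=23s outcome=S: state=CLOSED
  event#11 t=24s outcome=F: state=CLOSED
  event#12 t=26s outcome=S: state=CLOSED
  event#13 t=27s outcome=S: state=CLOSED
  event#14 t=28s outcome=F: state=CLOSED

Answer: CCCCCCCCCCCCCC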